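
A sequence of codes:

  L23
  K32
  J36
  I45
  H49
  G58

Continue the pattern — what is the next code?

Letter: letters move back 1 place in the alphabet; L, K, J, I, H, G → F.
Second component goes 23, 32, 36, 45, 49, 58 → 62 (alternating steps +9, +4, +9, +4, …).
So the next code is F62.

F62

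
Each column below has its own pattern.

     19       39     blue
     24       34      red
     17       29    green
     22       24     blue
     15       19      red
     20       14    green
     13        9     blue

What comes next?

First component: 19, 24, 17, 22, 15, 20, 13 → 18 (alternating steps +5, −7, +5, −7, …).
For the second component, −5 each step: 39, 34, 29, 24, 19, 14, 9 → 4.
Colour: repeats blue → red → green, so blue, red, green, blue, red, green, blue → red.
So the next line is 18  4  red.

18  4  red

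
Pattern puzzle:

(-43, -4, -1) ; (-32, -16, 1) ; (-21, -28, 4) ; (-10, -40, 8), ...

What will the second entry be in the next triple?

Second entry goes -4, -16, -28, -40 → -52 (−12 each step).

-52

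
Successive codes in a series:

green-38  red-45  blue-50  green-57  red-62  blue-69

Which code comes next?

green-74

Colour: repeats green → red → blue; green, red, blue, green, red, blue → green.
Second component: alternating steps +7, +5, +7, +5, …, so 38, 45, 50, 57, 62, 69 → 74.
So the next code is green-74.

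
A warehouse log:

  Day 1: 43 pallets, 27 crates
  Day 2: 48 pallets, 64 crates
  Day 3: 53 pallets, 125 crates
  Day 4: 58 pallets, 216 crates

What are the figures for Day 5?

Pallets: +5 each step; 43, 48, 53, 58 → 63.
Crates goes 27, 64, 125, 216 → 343 (perfect cubes: 3³, 4³, 5³, …).
Combining the parts gives 63 pallets, 343 crates.

63 pallets, 343 crates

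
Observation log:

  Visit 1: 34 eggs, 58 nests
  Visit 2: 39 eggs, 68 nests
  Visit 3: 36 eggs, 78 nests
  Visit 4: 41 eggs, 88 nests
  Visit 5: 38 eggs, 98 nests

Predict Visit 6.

Eggs — alternating steps +5, −3, +5, −3, …: 34, 39, 36, 41, 38 → 43.
Nests goes 58, 68, 78, 88, 98 → 108 (+10 each step).
Putting it together: 43 eggs, 108 nests.

43 eggs, 108 nests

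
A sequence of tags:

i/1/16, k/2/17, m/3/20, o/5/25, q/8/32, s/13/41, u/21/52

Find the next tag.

For the letter, letters move forward 2 places in the alphabet: i, k, m, o, q, s, u → w.
For the second component, each term is the sum of the two before it: 1, 2, 3, 5, 8, 13, 21 → 34.
Third component: 16, 17, 20, 25, 32, 41, 52 → 65 (differences are 1, 3, 5, … (increasing by 2 each time)).
Combining the parts gives w/34/65.

w/34/65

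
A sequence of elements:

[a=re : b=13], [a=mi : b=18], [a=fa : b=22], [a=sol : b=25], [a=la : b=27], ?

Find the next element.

A: re, mi, fa, sol, la → ti (runs through the solfège scale do→ti).
B: differences are 5, 4, 3, … (decreasing by 1 each time); 13, 18, 22, 25, 27 → 28.
Combining the parts gives [a=ti : b=28].

[a=ti : b=28]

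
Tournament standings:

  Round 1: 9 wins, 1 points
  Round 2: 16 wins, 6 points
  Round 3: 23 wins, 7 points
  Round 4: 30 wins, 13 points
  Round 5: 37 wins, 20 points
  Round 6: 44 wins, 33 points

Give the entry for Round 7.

51 wins, 53 points

Wins: 9, 16, 23, 30, 37, 44 → 51 (+7 each step).
For the points, each term is the sum of the two before it: 1, 6, 7, 13, 20, 33 → 53.
Combining the parts gives 51 wins, 53 points.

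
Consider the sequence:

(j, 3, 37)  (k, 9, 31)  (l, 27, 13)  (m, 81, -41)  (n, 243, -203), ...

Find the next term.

(o, 729, -689)

Letter: j, k, l, m, n → o (letters move forward 1 place in the alphabet).
Second part: 3, 9, 27, 81, 243 → 729 (×3 each step).
Third part: together with the second part always sums to 40, so 37, 31, 13, -41, -203 → -689.
Combining the parts gives (o, 729, -689).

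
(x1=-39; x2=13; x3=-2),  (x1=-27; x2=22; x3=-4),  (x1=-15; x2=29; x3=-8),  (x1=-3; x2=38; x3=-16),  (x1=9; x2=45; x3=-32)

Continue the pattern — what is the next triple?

(x1=21; x2=54; x3=-64)

X1: -39, -27, -15, -3, 9 → 21 (+12 each step).
For the x2, alternating steps +9, +7, +9, +7, …: 13, 22, 29, 38, 45 → 54.
X3 goes -2, -4, -8, -16, -32 → -64 (×2 each step).
So the next triple is (x1=21; x2=54; x3=-64).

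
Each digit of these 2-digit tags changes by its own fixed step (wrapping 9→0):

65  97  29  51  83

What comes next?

15

First digit: +3 each step, mod 10, so 6, 9, 2, 5, 8 → 1.
Second digit goes 5, 7, 9, 1, 3 → 5 (+2 each step, mod 10).
Putting it together: 15.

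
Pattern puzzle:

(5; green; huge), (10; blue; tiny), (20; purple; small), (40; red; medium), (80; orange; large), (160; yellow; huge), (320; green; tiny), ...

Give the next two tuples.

(640; blue; small), (1280; purple; medium)

For the first component, ×2 each step: 5, 10, 20, 40, 80, 160, 320 → 640 → 1280.
Colour goes green, blue, purple, red, orange, yellow, green → blue → purple (repeats green → blue → purple → red → orange → yellow).
Size: repeats huge → tiny → small → medium → large; huge, tiny, small, medium, large, huge, tiny → small → medium.
So the next two tuples are (640; blue; small) and (1280; purple; medium).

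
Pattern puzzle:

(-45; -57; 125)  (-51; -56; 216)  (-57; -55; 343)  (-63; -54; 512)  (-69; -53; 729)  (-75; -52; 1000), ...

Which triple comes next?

(-81; -51; 1331)

First component: -45, -51, -57, -63, -69, -75 → -81 (−6 each step).
Second component: +1 each step, so -57, -56, -55, -54, -53, -52 → -51.
Third component — perfect cubes: 5³, 6³, 7³, …: 125, 216, 343, 512, 729, 1000 → 1331.
So the next triple is (-81; -51; 1331).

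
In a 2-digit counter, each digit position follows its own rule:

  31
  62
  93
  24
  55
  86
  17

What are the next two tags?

First digit — +3 each step, mod 10: 3, 6, 9, 2, 5, 8, 1 → 4 → 7.
For the second digit, +1 each step, mod 10: 1, 2, 3, 4, 5, 6, 7 → 8 → 9.
Putting the parts together: 48 and then 79.

48 then 79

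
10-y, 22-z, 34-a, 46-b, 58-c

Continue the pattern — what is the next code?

First component: +12 each step, so 10, 22, 34, 46, 58 → 70.
Letter: letters move forward 1 place in the alphabet, wrapping Z→A; y, z, a, b, c → d.
Combining the parts gives 70-d.

70-d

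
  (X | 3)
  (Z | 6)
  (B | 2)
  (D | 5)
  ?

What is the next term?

Letter: letters move forward 2 places in the alphabet, wrapping Z→A, so X, Z, B, D → F.
Second entry: alternating steps +3, −4, +3, −4, …; 3, 6, 2, 5 → 1.
So the next term is (F | 1).

(F | 1)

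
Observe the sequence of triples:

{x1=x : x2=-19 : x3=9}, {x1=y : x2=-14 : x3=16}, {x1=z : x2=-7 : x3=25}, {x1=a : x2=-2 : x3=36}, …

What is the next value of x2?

For the x2, alternating steps +5, +7, +5, +7, …: -19, -14, -7, -2 → 5.

5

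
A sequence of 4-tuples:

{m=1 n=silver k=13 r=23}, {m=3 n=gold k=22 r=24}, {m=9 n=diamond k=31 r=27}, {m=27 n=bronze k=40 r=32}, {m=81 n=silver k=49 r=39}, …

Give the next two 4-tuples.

M: ×3 each step; 1, 3, 9, 27, 81 → 243 → 729.
N goes silver, gold, diamond, bronze, silver → gold → diamond (repeats silver → gold → diamond → bronze).
For the k, +9 each step: 13, 22, 31, 40, 49 → 58 → 67.
R: 23, 24, 27, 32, 39 → 48 → 59 (differences are 1, 3, 5, … (increasing by 2 each time)).
Putting the parts together: {m=243 n=gold k=58 r=48} and then {m=729 n=diamond k=67 r=59}.

{m=243 n=gold k=58 r=48}, {m=729 n=diamond k=67 r=59}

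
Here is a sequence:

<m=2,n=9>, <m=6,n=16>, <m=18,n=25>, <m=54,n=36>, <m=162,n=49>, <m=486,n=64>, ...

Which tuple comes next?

<m=1458,n=81>

For the m, ×3 each step: 2, 6, 18, 54, 162, 486 → 1458.
N goes 9, 16, 25, 36, 49, 64 → 81 (perfect squares: 3², 4², 5², …).
Combining the parts gives <m=1458,n=81>.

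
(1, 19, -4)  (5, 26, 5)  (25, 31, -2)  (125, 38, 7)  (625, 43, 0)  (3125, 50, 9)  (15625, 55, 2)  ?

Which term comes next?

First entry — ×5 each step: 1, 5, 25, 125, 625, 3125, 15625 → 78125.
Second entry: 19, 26, 31, 38, 43, 50, 55 → 62 (alternating steps +7, +5, +7, +5, …).
Third entry — alternating steps +9, −7, +9, −7, …: -4, 5, -2, 7, 0, 9, 2 → 11.
Combining the parts gives (78125, 62, 11).

(78125, 62, 11)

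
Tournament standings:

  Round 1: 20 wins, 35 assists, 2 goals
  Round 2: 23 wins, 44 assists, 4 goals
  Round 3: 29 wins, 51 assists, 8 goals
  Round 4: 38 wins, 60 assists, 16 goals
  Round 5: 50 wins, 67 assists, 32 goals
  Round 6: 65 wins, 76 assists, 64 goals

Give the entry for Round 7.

83 wins, 83 assists, 128 goals

Wins: differences are 3, 6, 9, … (increasing by 3 each time); 20, 23, 29, 38, 50, 65 → 83.
Assists: 35, 44, 51, 60, 67, 76 → 83 (alternating steps +9, +7, +9, +7, …).
Goals: ×2 each step, so 2, 4, 8, 16, 32, 64 → 128.
So the next line is 83 wins, 83 assists, 128 goals.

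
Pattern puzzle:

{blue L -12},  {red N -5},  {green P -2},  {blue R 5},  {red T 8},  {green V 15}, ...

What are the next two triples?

{blue X 18}, {red Z 25}

Colour: blue, red, green, blue, red, green → blue → red (repeats blue → red → green).
Letter: letters move forward 2 places in the alphabet; L, N, P, R, T, V → X → Z.
Third coordinate: alternating steps +7, +3, +7, +3, …, so -12, -5, -2, 5, 8, 15 → 18 → 25.
So the next two triples are {blue X 18} and {red Z 25}.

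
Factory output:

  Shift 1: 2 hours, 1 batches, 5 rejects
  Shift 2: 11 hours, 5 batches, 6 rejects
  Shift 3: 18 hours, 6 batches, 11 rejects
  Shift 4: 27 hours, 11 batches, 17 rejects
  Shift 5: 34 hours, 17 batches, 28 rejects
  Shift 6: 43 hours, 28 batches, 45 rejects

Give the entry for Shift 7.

50 hours, 45 batches, 73 rejects

Hours: alternating steps +9, +7, +9, +7, …, so 2, 11, 18, 27, 34, 43 → 50.
Batches goes 1, 5, 6, 11, 17, 28 → 45 (each term is the sum of the two before it).
Rejects: each term is the sum of the two before it, so 5, 6, 11, 17, 28, 45 → 73.
Putting it together: 50 hours, 45 batches, 73 rejects.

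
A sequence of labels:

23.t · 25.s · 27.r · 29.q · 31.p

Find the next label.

First component — +2 each step: 23, 25, 27, 29, 31 → 33.
Letter — letters move back 1 place in the alphabet: t, s, r, q, p → o.
Putting it together: 33.o.

33.o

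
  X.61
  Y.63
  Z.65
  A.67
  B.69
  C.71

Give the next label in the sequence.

Letter: letters move forward 1 place in the alphabet, wrapping Z→A, so X, Y, Z, A, B, C → D.
Second component: +2 each step, so 61, 63, 65, 67, 69, 71 → 73.
So the next label is D.73.

D.73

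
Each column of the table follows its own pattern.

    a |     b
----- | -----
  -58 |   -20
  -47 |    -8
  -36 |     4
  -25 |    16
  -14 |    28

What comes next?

-3  40

Column a: +11 each step; -58, -47, -36, -25, -14 → -3.
Column b: +12 each step, so -20, -8, 4, 16, 28 → 40.
Putting it together: -3  40.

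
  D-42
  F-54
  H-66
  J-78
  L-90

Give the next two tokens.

Letter — letters move forward 2 places in the alphabet: D, F, H, J, L → N → P.
Second component: +12 each step; 42, 54, 66, 78, 90 → 102 → 114.
Putting the parts together: N-102 and then P-114.

N-102, P-114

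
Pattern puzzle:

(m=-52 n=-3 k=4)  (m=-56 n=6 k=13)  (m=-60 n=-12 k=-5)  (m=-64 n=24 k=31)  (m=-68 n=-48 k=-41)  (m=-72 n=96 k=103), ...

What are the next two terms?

M: −4 each step, so -52, -56, -60, -64, -68, -72 → -76 → -80.
N: ×(-2) each step; -3, 6, -12, 24, -48, 96 → -192 → 384.
K: always 7 more than the n, so 4, 13, -5, 31, -41, 103 → -185 → 391.
So the next two terms are (m=-76 n=-192 k=-185) and (m=-80 n=384 k=391).

(m=-76 n=-192 k=-185), (m=-80 n=384 k=391)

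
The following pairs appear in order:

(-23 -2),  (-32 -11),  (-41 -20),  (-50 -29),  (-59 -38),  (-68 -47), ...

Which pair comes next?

First part: -23, -32, -41, -50, -59, -68 → -77 (−9 each step).
Second part — −9 each step: -2, -11, -20, -29, -38, -47 → -56.
Combining the parts gives (-77 -56).

(-77 -56)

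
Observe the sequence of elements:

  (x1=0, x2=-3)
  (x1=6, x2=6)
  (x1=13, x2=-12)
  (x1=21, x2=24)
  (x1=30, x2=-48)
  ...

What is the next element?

X1: differences are 6, 7, 8, … (increasing by 1 each time), so 0, 6, 13, 21, 30 → 40.
X2 goes -3, 6, -12, 24, -48 → 96 (×(-2) each step).
Putting it together: (x1=40, x2=96).

(x1=40, x2=96)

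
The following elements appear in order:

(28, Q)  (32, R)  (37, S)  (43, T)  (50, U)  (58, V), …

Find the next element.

First value: differences are 4, 5, 6, … (increasing by 1 each time); 28, 32, 37, 43, 50, 58 → 67.
For the letter, letters move forward 1 place in the alphabet: Q, R, S, T, U, V → W.
So the next element is (67, W).

(67, W)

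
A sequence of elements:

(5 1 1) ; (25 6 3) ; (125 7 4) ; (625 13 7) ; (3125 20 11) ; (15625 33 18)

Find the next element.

First value — ×5 each step: 5, 25, 125, 625, 3125, 15625 → 78125.
Second value — each term is the sum of the two before it: 1, 6, 7, 13, 20, 33 → 53.
Third value — each term is the sum of the two before it: 1, 3, 4, 7, 11, 18 → 29.
So the next element is (78125 53 29).

(78125 53 29)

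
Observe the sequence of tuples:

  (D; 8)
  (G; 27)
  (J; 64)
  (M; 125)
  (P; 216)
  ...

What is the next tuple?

(S; 343)

For the letter, letters move forward 3 places in the alphabet: D, G, J, M, P → S.
Second value: 8, 27, 64, 125, 216 → 343 (perfect cubes: 2³, 3³, 4³, …).
Combining the parts gives (S; 343).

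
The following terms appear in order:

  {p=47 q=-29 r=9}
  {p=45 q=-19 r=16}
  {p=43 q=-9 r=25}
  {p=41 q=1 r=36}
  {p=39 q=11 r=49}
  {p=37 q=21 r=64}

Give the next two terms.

{p=35 q=31 r=81}, {p=33 q=41 r=100}

P: −2 each step, so 47, 45, 43, 41, 39, 37 → 35 → 33.
Q: +10 each step; -29, -19, -9, 1, 11, 21 → 31 → 41.
R — perfect squares: 3², 4², 5², …: 9, 16, 25, 36, 49, 64 → 81 → 100.
So the next two terms are {p=35 q=31 r=81} and {p=33 q=41 r=100}.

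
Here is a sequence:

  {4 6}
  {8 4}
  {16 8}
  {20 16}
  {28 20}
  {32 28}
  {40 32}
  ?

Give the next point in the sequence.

{44 40}

First value goes 4, 8, 16, 20, 28, 32, 40 → 44 (alternating steps +4, +8, +4, +8, …).
Second value goes 6, 4, 8, 16, 20, 28, 32 → 40 (always the previous value of the first value).
Combining the parts gives {44 40}.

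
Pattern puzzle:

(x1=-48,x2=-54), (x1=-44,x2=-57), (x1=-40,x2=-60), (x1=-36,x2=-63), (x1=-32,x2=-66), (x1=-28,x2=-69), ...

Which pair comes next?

(x1=-24,x2=-72)

For the x1, +4 each step: -48, -44, -40, -36, -32, -28 → -24.
X2: −3 each step; -54, -57, -60, -63, -66, -69 → -72.
So the next pair is (x1=-24,x2=-72).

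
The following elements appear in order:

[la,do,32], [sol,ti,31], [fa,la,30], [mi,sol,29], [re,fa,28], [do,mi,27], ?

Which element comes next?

[ti,re,26]

First note — runs backward through the solfège scale do→ti: la, sol, fa, mi, re, do → ti.
Second note: runs backward through the solfège scale do→ti, so do, ti, la, sol, fa, mi → re.
Third component goes 32, 31, 30, 29, 28, 27 → 26 (−1 each step).
Putting it together: [ti,re,26].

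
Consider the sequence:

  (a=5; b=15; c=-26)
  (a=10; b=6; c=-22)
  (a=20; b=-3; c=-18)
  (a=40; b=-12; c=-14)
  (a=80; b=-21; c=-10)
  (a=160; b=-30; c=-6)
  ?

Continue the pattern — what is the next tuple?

A: ×2 each step, so 5, 10, 20, 40, 80, 160 → 320.
B goes 15, 6, -3, -12, -21, -30 → -39 (−9 each step).
C — +4 each step: -26, -22, -18, -14, -10, -6 → -2.
Combining the parts gives (a=320; b=-39; c=-2).

(a=320; b=-39; c=-2)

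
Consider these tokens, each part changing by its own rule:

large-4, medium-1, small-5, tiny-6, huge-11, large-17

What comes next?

Size: repeats large → medium → small → tiny → huge; large, medium, small, tiny, huge, large → medium.
Second component goes 4, 1, 5, 6, 11, 17 → 28 (each term is the sum of the two before it).
Putting it together: medium-28.

medium-28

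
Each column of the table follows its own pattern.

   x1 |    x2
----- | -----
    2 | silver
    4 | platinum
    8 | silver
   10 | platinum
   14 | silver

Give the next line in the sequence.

16  platinum

Column x1: alternating steps +2, +4, +2, +4, …; 2, 4, 8, 10, 14 → 16.
Column x2 — alternates silver ↔ platinum: silver, platinum, silver, platinum, silver → platinum.
So the next line is 16  platinum.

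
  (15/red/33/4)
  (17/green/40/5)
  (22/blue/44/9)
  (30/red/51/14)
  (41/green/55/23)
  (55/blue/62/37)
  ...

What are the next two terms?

For the first value, differences are 2, 5, 8, … (increasing by 3 each time): 15, 17, 22, 30, 41, 55 → 72 → 92.
Colour goes red, green, blue, red, green, blue → red → green (repeats red → green → blue).
For the third value, alternating steps +7, +4, +7, +4, …: 33, 40, 44, 51, 55, 62 → 66 → 73.
Fourth value — each term is the sum of the two before it: 4, 5, 9, 14, 23, 37 → 60 → 97.
So the next two terms are (72/red/66/60) and (92/green/73/97).

(72/red/66/60), (92/green/73/97)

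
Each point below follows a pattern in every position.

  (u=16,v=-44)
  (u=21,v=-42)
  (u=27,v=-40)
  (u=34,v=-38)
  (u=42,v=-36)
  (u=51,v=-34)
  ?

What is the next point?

For the u, differences are 5, 6, 7, … (increasing by 1 each time): 16, 21, 27, 34, 42, 51 → 61.
V: +2 each step; -44, -42, -40, -38, -36, -34 → -32.
Putting it together: (u=61,v=-32).

(u=61,v=-32)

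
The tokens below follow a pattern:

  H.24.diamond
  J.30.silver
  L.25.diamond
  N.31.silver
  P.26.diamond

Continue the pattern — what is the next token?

R.32.silver

Letter: letters move forward 2 places in the alphabet, so H, J, L, N, P → R.
Second component: 24, 30, 25, 31, 26 → 32 (alternating steps +6, −5, +6, −5, …).
Rank: alternates diamond ↔ silver; diamond, silver, diamond, silver, diamond → silver.
So the next token is R.32.silver.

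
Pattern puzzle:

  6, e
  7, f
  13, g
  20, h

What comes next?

33, i

First coordinate: each term is the sum of the two before it; 6, 7, 13, 20 → 33.
Letter: e, f, g, h → i (letters move forward 1 place in the alphabet).
Putting it together: 33, i.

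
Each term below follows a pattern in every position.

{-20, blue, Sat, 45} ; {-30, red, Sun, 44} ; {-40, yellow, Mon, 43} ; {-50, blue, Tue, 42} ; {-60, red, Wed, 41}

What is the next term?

{-70, yellow, Thu, 40}

First coordinate goes -20, -30, -40, -50, -60 → -70 (−10 each step).
Colour — repeats blue → red → yellow: blue, red, yellow, blue, red → yellow.
Day goes Sat, Sun, Mon, Tue, Wed → Thu (runs through the weekdays Mon→Sun).
Fourth coordinate — −1 each step: 45, 44, 43, 42, 41 → 40.
So the next term is {-70, yellow, Thu, 40}.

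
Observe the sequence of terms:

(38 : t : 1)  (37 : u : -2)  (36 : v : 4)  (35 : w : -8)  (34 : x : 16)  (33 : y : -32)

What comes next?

For the first part, −1 each step: 38, 37, 36, 35, 34, 33 → 32.
Letter — letters move forward 1 place in the alphabet: t, u, v, w, x, y → z.
Third part: ×(-2) each step, so 1, -2, 4, -8, 16, -32 → 64.
Putting it together: (32 : z : 64).

(32 : z : 64)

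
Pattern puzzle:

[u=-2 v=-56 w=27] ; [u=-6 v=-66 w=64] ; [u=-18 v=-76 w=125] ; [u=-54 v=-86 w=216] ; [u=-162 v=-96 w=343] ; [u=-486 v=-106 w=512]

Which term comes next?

[u=-1458 v=-116 w=729]

U goes -2, -6, -18, -54, -162, -486 → -1458 (×3 each step).
V: -56, -66, -76, -86, -96, -106 → -116 (−10 each step).
W goes 27, 64, 125, 216, 343, 512 → 729 (perfect cubes: 3³, 4³, 5³, …).
Putting it together: [u=-1458 v=-116 w=729].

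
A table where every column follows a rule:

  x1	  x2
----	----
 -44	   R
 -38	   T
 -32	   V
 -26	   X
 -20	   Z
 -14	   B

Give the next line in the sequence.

-8  D

Column x1: +6 each step, so -44, -38, -32, -26, -20, -14 → -8.
Column x2 goes R, T, V, X, Z, B → D (letters move forward 2 places in the alphabet, wrapping Z→A).
So the next line is -8  D.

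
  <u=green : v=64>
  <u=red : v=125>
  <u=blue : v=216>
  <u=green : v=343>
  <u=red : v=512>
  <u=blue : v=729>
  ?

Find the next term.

<u=green : v=1000>

U — repeats green → red → blue: green, red, blue, green, red, blue → green.
V: perfect cubes: 4³, 5³, 6³, …; 64, 125, 216, 343, 512, 729 → 1000.
So the next term is <u=green : v=1000>.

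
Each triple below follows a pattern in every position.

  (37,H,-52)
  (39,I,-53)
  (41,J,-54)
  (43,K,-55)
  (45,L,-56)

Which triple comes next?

First slot goes 37, 39, 41, 43, 45 → 47 (+2 each step).
Letter — letters move forward 1 place in the alphabet: H, I, J, K, L → M.
Third slot: -52, -53, -54, -55, -56 → -57 (−1 each step).
Combining the parts gives (47,M,-57).

(47,M,-57)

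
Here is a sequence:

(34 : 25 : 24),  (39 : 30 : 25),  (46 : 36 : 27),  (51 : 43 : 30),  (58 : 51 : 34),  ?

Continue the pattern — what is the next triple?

(63 : 60 : 39)

First value: alternating steps +5, +7, +5, +7, …; 34, 39, 46, 51, 58 → 63.
Second value — differences are 5, 6, 7, … (increasing by 1 each time): 25, 30, 36, 43, 51 → 60.
For the third value, differences are 1, 2, 3, … (increasing by 1 each time): 24, 25, 27, 30, 34 → 39.
So the next triple is (63 : 60 : 39).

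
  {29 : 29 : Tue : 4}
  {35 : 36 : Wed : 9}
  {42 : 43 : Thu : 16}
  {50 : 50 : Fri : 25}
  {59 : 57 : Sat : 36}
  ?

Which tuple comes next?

{69 : 64 : Sun : 49}

First slot: 29, 35, 42, 50, 59 → 69 (differences are 6, 7, 8, … (increasing by 1 each time)).
Second slot — +7 each step: 29, 36, 43, 50, 57 → 64.
Day: runs through the weekdays Mon→Sun; Tue, Wed, Thu, Fri, Sat → Sun.
Fourth slot: perfect squares: 2², 3², 4², …; 4, 9, 16, 25, 36 → 49.
Combining the parts gives {69 : 64 : Sun : 49}.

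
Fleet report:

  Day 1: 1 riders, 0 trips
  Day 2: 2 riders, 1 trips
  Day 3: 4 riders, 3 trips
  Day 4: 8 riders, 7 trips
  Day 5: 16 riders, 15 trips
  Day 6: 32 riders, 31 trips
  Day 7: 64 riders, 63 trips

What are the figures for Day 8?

Riders: ×2 each step; 1, 2, 4, 8, 16, 32, 64 → 128.
Trips goes 0, 1, 3, 7, 15, 31, 63 → 127 (always 1 less than the riders).
Putting it together: 128 riders, 127 trips.

128 riders, 127 trips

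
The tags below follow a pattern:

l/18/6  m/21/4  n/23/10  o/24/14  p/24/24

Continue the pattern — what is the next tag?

For the letter, letters move forward 1 place in the alphabet: l, m, n, o, p → q.
For the second component, differences are 3, 2, 1, … (decreasing by 1 each time): 18, 21, 23, 24, 24 → 23.
Third component goes 6, 4, 10, 14, 24 → 38 (each term is the sum of the two before it).
So the next tag is q/23/38.

q/23/38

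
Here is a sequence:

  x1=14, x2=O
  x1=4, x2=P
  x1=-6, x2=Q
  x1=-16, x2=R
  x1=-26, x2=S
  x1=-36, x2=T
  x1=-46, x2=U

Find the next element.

x1=-56, x2=V

X1: −10 each step, so 14, 4, -6, -16, -26, -36, -46 → -56.
X2 goes O, P, Q, R, S, T, U → V (letters move forward 1 place in the alphabet).
Combining the parts gives x1=-56, x2=V.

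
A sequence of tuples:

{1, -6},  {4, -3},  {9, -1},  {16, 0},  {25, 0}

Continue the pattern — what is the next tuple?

First component: 1, 4, 9, 16, 25 → 36 (perfect squares: 1², 2², 3², …).
Second component goes -6, -3, -1, 0, 0 → -1 (differences are 3, 2, 1, … (decreasing by 1 each time)).
So the next tuple is {36, -1}.

{36, -1}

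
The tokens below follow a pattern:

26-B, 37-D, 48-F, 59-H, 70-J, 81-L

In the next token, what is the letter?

Letter — letters move forward 2 places in the alphabet: B, D, F, H, J, L → N.

N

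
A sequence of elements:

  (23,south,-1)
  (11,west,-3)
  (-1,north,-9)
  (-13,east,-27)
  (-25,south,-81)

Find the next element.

First entry — −12 each step: 23, 11, -1, -13, -25 → -37.
Direction: south, west, north, east, south → west (repeats south → west → north → east).
Third entry: -1, -3, -9, -27, -81 → -243 (×3 each step).
So the next element is (-37,west,-243).

(-37,west,-243)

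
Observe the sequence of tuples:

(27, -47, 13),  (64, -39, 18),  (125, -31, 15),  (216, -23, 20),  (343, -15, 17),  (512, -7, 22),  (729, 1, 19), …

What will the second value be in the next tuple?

For the second value, +8 each step: -47, -39, -31, -23, -15, -7, 1 → 9.

9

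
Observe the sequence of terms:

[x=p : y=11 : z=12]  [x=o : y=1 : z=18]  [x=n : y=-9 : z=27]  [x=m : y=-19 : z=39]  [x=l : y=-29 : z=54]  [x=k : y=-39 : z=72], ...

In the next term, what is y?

Y: −10 each step, so 11, 1, -9, -19, -29, -39 → -49.

-49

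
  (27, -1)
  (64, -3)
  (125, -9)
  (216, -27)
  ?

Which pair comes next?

(343, -81)

First part: perfect cubes: 3³, 4³, 5³, …, so 27, 64, 125, 216 → 343.
Second part: ×3 each step, so -1, -3, -9, -27 → -81.
So the next pair is (343, -81).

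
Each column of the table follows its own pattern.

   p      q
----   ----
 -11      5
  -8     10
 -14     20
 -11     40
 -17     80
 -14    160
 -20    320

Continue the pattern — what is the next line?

-17  640

Column p: alternating steps +3, −6, +3, −6, …, so -11, -8, -14, -11, -17, -14, -20 → -17.
For the column q, ×2 each step: 5, 10, 20, 40, 80, 160, 320 → 640.
Combining the parts gives -17  640.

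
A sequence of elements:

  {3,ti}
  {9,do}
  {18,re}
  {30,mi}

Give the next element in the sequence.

For the first value, differences are 6, 9, 12, … (increasing by 3 each time): 3, 9, 18, 30 → 45.
For the note, runs through the solfège scale do→ti: ti, do, re, mi → fa.
Putting it together: {45,fa}.

{45,fa}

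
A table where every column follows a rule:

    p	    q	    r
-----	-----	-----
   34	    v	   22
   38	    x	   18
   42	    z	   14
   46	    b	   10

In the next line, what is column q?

d

Column q goes v, x, z, b → d (letters move forward 2 places in the alphabet, wrapping Z→A).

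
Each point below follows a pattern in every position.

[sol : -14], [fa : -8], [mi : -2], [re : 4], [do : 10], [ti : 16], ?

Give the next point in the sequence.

Note: runs backward through the solfège scale do→ti; sol, fa, mi, re, do, ti → la.
Second component — +6 each step: -14, -8, -2, 4, 10, 16 → 22.
So the next point is [la : 22].

[la : 22]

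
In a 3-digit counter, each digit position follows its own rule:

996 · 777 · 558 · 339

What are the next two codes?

For the first digit, −2 each step, mod 10: 9, 7, 5, 3 → 1 → 9.
Second digit: 9, 7, 5, 3 → 1 → 9 (−2 each step, mod 10).
Third digit goes 6, 7, 8, 9 → 0 → 1 (+1 each step, mod 10).
Putting the parts together: 110 and then 991.

110, 991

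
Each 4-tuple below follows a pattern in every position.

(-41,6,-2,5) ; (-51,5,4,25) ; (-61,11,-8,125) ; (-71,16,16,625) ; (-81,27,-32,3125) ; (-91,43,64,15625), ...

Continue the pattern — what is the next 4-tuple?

(-101,70,-128,78125)

First part: −10 each step; -41, -51, -61, -71, -81, -91 → -101.
Second part: each term is the sum of the two before it, so 6, 5, 11, 16, 27, 43 → 70.
Third part: ×(-2) each step; -2, 4, -8, 16, -32, 64 → -128.
For the fourth part, ×5 each step: 5, 25, 125, 625, 3125, 15625 → 78125.
So the next 4-tuple is (-101,70,-128,78125).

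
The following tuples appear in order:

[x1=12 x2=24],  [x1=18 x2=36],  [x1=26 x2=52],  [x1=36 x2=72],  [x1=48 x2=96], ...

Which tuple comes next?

[x1=62 x2=124]

X1 goes 12, 18, 26, 36, 48 → 62 (differences are 6, 8, 10, … (increasing by 2 each time)).
X2 — always 2 × the x1: 24, 36, 52, 72, 96 → 124.
Combining the parts gives [x1=62 x2=124].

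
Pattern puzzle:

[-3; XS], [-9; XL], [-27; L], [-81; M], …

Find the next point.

First component goes -3, -9, -27, -81 → -243 (×3 each step).
Size: XS, XL, L, M → S (runs backward through clothing sizes XS→XL).
Putting it together: [-243; S].

[-243; S]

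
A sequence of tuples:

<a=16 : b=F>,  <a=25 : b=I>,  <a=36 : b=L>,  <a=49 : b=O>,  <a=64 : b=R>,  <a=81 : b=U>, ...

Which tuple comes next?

<a=100 : b=X>

A: 16, 25, 36, 49, 64, 81 → 100 (perfect squares: 4², 5², 6², …).
B: letters move forward 3 places in the alphabet; F, I, L, O, R, U → X.
So the next tuple is <a=100 : b=X>.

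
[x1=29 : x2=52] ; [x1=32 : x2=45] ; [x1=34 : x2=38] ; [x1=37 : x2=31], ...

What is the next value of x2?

24

X1: alternating steps +3, +2, +3, +2, …; 29, 32, 34, 37 → 39.
X2 goes 52, 45, 38, 31 → 24 (−7 each step).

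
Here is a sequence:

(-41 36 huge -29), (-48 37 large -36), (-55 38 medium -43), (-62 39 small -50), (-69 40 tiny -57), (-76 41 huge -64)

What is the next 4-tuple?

First part: −7 each step; -41, -48, -55, -62, -69, -76 → -83.
Second part — +1 each step: 36, 37, 38, 39, 40, 41 → 42.
Size — repeats huge → large → medium → small → tiny: huge, large, medium, small, tiny, huge → large.
For the fourth part, always 12 more than the first part: -29, -36, -43, -50, -57, -64 → -71.
So the next 4-tuple is (-83 42 large -71).

(-83 42 large -71)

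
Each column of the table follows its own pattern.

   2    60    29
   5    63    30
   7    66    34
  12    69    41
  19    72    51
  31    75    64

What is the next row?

50  78  80

First component: 2, 5, 7, 12, 19, 31 → 50 (each term is the sum of the two before it).
Second component — +3 each step: 60, 63, 66, 69, 72, 75 → 78.
Third component: differences are 1, 4, 7, … (increasing by 3 each time); 29, 30, 34, 41, 51, 64 → 80.
So the next row is 50  78  80.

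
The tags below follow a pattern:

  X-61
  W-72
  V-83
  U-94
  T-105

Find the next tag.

Letter goes X, W, V, U, T → S (letters move back 1 place in the alphabet).
Second component: 61, 72, 83, 94, 105 → 116 (+11 each step).
Putting it together: S-116.

S-116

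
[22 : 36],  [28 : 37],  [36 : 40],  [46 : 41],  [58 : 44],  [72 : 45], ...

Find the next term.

[88 : 48]

For the first part, differences are 6, 8, 10, … (increasing by 2 each time): 22, 28, 36, 46, 58, 72 → 88.
For the second part, alternating steps +1, +3, +1, +3, …: 36, 37, 40, 41, 44, 45 → 48.
Combining the parts gives [88 : 48].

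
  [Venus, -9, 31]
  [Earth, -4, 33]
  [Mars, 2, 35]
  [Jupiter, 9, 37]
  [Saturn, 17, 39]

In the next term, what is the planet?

Uranus

For the planet, runs through the planets Mercury→Neptune: Venus, Earth, Mars, Jupiter, Saturn → Uranus.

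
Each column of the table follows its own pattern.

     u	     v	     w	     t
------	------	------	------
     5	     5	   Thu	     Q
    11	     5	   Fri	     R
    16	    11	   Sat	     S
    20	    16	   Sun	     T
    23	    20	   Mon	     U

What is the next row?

25  23  Tue  V

Column u goes 5, 11, 16, 20, 23 → 25 (differences are 6, 5, 4, … (decreasing by 1 each time)).
Column v: always the previous value of the column u; 5, 5, 11, 16, 20 → 23.
Column w: runs through the weekdays Mon→Sun, so Thu, Fri, Sat, Sun, Mon → Tue.
Column t: letters move forward 1 place in the alphabet; Q, R, S, T, U → V.
So the next row is 25  23  Tue  V.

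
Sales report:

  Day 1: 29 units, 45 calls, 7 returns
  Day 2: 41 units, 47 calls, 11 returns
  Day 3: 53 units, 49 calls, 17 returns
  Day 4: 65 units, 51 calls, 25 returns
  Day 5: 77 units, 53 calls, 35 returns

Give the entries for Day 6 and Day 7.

Units goes 29, 41, 53, 65, 77 → 89 → 101 (+12 each step).
For the calls, +2 each step: 45, 47, 49, 51, 53 → 55 → 57.
Returns goes 7, 11, 17, 25, 35 → 47 → 61 (differences are 4, 6, 8, … (increasing by 2 each time)).
So the next two rows are 89 units, 55 calls, 47 returns and 101 units, 57 calls, 61 returns.

89 units, 55 calls, 47 returns; 101 units, 57 calls, 61 returns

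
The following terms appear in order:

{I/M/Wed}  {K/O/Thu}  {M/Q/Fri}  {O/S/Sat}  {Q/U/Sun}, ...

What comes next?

For the first letter, letters move forward 2 places in the alphabet: I, K, M, O, Q → S.
Second letter: M, O, Q, S, U → W (letters move forward 2 places in the alphabet).
Day goes Wed, Thu, Fri, Sat, Sun → Mon (runs through the weekdays Mon→Sun).
Putting it together: {S/W/Mon}.

{S/W/Mon}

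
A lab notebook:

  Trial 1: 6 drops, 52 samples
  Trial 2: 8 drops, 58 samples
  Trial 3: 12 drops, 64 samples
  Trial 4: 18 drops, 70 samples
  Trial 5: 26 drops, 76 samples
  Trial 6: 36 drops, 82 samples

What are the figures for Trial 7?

Drops: 6, 8, 12, 18, 26, 36 → 48 (differences are 2, 4, 6, … (increasing by 2 each time)).
Samples: 52, 58, 64, 70, 76, 82 → 88 (+6 each step).
So the next record is 48 drops, 88 samples.

48 drops, 88 samples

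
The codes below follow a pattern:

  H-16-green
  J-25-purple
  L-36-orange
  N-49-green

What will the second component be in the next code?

64

For the second component, perfect squares: 4², 5², 6², …: 16, 25, 36, 49 → 64.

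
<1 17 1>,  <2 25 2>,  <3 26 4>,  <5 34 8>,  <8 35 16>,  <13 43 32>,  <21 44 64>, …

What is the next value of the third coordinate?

128

First coordinate: each term is the sum of the two before it; 1, 2, 3, 5, 8, 13, 21 → 34.
Second coordinate: 17, 25, 26, 34, 35, 43, 44 → 52 (alternating steps +8, +1, +8, +1, …).
For the third coordinate, ×2 each step: 1, 2, 4, 8, 16, 32, 64 → 128.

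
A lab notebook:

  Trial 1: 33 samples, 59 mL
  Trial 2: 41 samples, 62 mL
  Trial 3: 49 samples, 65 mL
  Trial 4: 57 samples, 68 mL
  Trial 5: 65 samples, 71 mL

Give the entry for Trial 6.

73 samples, 74 mL

Samples: 33, 41, 49, 57, 65 → 73 (+8 each step).
ML: +3 each step; 59, 62, 65, 68, 71 → 74.
Combining the parts gives 73 samples, 74 mL.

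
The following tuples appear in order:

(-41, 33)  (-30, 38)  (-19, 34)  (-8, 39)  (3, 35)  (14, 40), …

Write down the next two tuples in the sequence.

First coordinate: +11 each step, so -41, -30, -19, -8, 3, 14 → 25 → 36.
Second coordinate goes 33, 38, 34, 39, 35, 40 → 36 → 41 (alternating steps +5, −4, +5, −4, …).
So the next two tuples are (25, 36) and (36, 41).

(25, 36), (36, 41)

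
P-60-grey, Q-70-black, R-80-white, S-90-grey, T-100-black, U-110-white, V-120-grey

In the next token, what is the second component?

Letter: P, Q, R, S, T, U, V → W (letters move forward 1 place in the alphabet).
Second component goes 60, 70, 80, 90, 100, 110, 120 → 130 (+10 each step).
Shade: repeats grey → black → white, so grey, black, white, grey, black, white, grey → black.

130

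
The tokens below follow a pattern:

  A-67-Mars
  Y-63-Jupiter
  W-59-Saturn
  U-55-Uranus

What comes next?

Letter — letters move back 2 places in the alphabet, wrapping A→Z: A, Y, W, U → S.
Second component: 67, 63, 59, 55 → 51 (−4 each step).
Planet goes Mars, Jupiter, Saturn, Uranus → Neptune (runs through the planets Mercury→Neptune).
Combining the parts gives S-51-Neptune.

S-51-Neptune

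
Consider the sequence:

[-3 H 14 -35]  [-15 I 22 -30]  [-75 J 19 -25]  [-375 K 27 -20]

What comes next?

[-1875 L 24 -15]

First part goes -3, -15, -75, -375 → -1875 (×5 each step).
Letter goes H, I, J, K → L (letters move forward 1 place in the alphabet).
Third part: 14, 22, 19, 27 → 24 (alternating steps +8, −3, +8, −3, …).
For the fourth part, +5 each step: -35, -30, -25, -20 → -15.
Putting it together: [-1875 L 24 -15].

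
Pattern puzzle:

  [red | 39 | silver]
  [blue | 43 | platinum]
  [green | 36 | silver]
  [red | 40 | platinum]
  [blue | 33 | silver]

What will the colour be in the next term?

Colour: repeats red → blue → green; red, blue, green, red, blue → green.

green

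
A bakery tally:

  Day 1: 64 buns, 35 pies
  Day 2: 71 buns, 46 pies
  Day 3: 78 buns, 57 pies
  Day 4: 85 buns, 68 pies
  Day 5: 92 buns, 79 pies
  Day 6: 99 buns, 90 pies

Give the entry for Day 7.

Buns: +7 each step; 64, 71, 78, 85, 92, 99 → 106.
Pies: 35, 46, 57, 68, 79, 90 → 101 (+11 each step).
Combining the parts gives 106 buns, 101 pies.

106 buns, 101 pies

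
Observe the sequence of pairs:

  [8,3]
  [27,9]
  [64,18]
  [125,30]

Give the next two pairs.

[216,45], [343,63]

First part: 8, 27, 64, 125 → 216 → 343 (perfect cubes: 2³, 3³, 4³, …).
Second part — differences are 6, 9, 12, … (increasing by 3 each time): 3, 9, 18, 30 → 45 → 63.
Putting the parts together: [216,45] and then [343,63].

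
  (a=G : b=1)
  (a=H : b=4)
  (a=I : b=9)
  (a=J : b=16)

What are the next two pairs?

(a=K : b=25), (a=L : b=36)

A: letters move forward 1 place in the alphabet, so G, H, I, J → K → L.
For the b, perfect squares: 1², 2², 3², …: 1, 4, 9, 16 → 25 → 36.
So the next two pairs are (a=K : b=25) and (a=L : b=36).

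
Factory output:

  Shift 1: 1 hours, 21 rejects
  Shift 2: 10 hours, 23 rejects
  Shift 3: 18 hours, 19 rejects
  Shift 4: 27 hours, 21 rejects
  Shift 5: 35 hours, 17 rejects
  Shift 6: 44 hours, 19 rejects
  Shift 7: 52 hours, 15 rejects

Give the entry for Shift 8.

61 hours, 17 rejects

Hours goes 1, 10, 18, 27, 35, 44, 52 → 61 (alternating steps +9, +8, +9, +8, …).
For the rejects, alternating steps +2, −4, +2, −4, …: 21, 23, 19, 21, 17, 19, 15 → 17.
Combining the parts gives 61 hours, 17 rejects.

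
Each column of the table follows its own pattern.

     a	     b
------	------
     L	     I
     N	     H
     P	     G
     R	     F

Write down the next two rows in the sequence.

Column a — letters move forward 2 places in the alphabet: L, N, P, R → T → V.
Column b — letters move back 1 place in the alphabet: I, H, G, F → E → D.
Putting the parts together: T  E and then V  D.

T  E; V  D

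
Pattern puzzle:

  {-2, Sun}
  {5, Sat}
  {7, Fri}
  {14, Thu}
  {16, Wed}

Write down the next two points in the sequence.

{23, Tue}, {25, Mon}

First entry: alternating steps +7, +2, +7, +2, …, so -2, 5, 7, 14, 16 → 23 → 25.
Day: Sun, Sat, Fri, Thu, Wed → Tue → Mon (runs backward through the weekdays Mon→Sun).
So the next two points are {23, Tue} and {25, Mon}.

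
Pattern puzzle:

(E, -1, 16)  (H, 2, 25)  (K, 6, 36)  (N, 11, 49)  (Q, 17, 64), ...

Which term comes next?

(T, 24, 81)

Letter: letters move forward 3 places in the alphabet, so E, H, K, N, Q → T.
Second slot: -1, 2, 6, 11, 17 → 24 (differences are 3, 4, 5, … (increasing by 1 each time)).
Third slot — perfect squares: 4², 5², 6², …: 16, 25, 36, 49, 64 → 81.
Putting it together: (T, 24, 81).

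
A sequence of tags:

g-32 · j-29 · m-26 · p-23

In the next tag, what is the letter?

s

Letter: letters move forward 3 places in the alphabet; g, j, m, p → s.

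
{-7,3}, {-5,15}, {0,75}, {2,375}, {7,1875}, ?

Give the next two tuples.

{9,9375}, {14,46875}

First part — alternating steps +2, +5, +2, +5, …: -7, -5, 0, 2, 7 → 9 → 14.
Second part: ×5 each step; 3, 15, 75, 375, 1875 → 9375 → 46875.
Putting the parts together: {9,9375} and then {14,46875}.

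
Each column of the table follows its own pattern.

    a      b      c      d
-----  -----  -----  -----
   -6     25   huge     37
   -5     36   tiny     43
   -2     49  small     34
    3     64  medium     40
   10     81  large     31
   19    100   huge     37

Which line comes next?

30  121  tiny  28

For the column a, differences are 1, 3, 5, … (increasing by 2 each time): -6, -5, -2, 3, 10, 19 → 30.
Column b: perfect squares: 5², 6², 7², …, so 25, 36, 49, 64, 81, 100 → 121.
Column c: repeats huge → tiny → small → medium → large; huge, tiny, small, medium, large, huge → tiny.
For the column d, alternating steps +6, −9, +6, −9, …: 37, 43, 34, 40, 31, 37 → 28.
Combining the parts gives 30  121  tiny  28.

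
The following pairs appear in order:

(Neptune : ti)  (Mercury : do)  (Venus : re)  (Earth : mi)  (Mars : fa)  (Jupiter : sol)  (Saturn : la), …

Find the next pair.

Planet: Neptune, Mercury, Venus, Earth, Mars, Jupiter, Saturn → Uranus (runs through the planets Mercury→Neptune).
Note — runs through the solfège scale do→ti: ti, do, re, mi, fa, sol, la → ti.
Putting it together: (Uranus : ti).

(Uranus : ti)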